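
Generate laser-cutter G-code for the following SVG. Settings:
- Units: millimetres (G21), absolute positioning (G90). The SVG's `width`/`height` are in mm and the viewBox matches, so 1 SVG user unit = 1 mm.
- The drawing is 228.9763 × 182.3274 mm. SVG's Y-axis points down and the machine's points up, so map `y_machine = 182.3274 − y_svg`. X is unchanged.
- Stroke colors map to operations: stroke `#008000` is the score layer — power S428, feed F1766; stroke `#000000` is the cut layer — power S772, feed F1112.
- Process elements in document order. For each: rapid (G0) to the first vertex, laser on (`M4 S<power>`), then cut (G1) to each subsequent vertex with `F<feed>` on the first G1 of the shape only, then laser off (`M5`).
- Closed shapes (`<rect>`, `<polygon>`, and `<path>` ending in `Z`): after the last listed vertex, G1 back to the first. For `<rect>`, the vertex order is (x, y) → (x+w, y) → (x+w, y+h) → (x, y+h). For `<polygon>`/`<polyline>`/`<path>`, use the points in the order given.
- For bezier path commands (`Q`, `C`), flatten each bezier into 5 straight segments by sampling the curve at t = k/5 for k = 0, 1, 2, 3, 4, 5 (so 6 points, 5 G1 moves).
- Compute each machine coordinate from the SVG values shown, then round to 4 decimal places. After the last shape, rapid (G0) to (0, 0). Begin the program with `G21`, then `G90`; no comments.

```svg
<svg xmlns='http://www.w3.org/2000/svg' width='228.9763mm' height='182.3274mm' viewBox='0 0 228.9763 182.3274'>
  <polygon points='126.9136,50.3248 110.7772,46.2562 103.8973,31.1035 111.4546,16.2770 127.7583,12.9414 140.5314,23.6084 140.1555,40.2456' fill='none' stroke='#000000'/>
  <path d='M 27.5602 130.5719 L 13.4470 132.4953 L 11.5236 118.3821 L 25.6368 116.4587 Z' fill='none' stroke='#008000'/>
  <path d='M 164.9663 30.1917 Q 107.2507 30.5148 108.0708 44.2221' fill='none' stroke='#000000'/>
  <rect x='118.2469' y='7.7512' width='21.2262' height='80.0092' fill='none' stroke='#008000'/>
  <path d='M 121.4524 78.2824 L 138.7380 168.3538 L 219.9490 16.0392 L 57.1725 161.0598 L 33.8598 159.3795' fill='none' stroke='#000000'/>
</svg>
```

G21
G90
G0 X126.9136 Y132.0026
M4 S772
G1 X110.7772 Y136.0712 F1112
G1 X103.8973 Y151.2239
G1 X111.4546 Y166.0504
G1 X127.7583 Y169.3860
G1 X140.5314 Y158.7190
G1 X140.1555 Y142.0818
G1 X126.9136 Y132.0026
M5
G0 X27.5602 Y51.7555
M4 S428
G1 X13.4470 Y49.8321 F1766
G1 X11.5236 Y63.9453
G1 X25.6368 Y65.8687
G1 X27.5602 Y51.7555
M5
G0 X164.9663 Y152.1357
M4 S772
G1 X144.2215 Y151.4711 F1112
G1 X128.1595 Y149.7357
G1 X116.7804 Y146.9297
G1 X110.0842 Y143.0529
G1 X108.0708 Y138.1053
M5
G0 X118.2469 Y174.5762
M4 S428
G1 X139.4731 Y174.5762 F1766
G1 X139.4731 Y94.5670
G1 X118.2469 Y94.5670
G1 X118.2469 Y174.5762
M5
G0 X121.4524 Y104.0450
M4 S772
G1 X138.7380 Y13.9736 F1112
G1 X219.9490 Y166.2882
G1 X57.1725 Y21.2676
G1 X33.8598 Y22.9479
M5
G0 X0.0000 Y0.0000

viewBox `0 0 228.9763 182.3274` with mm width/height → 1 unit = 1 mm. Flip: y_m = 182.3274 − y_svg.

**Shape 1** — `<polygon>` regular polygon, stroke `#000000` → cut (S772, F1112). Machine vertices: (126.9136,132.0026) → (110.7772,136.0712) → (103.8973,151.2239) → (111.4546,166.0504) → (127.7583,169.3860) → (140.5314,158.7190) → (140.1555,142.0818) → (126.9136,132.0026). Closed: final G1 returns to the first vertex.

**Shape 2** — `<path>` regular polygon, stroke `#008000` → score (S428, F1766). Machine vertices: (27.5602,51.7555) → (13.4470,49.8321) → (11.5236,63.9453) → (25.6368,65.8687) → (27.5602,51.7555). Closed: final G1 returns to the first vertex.

**Shape 3** — `<path>` quadratic bezier, stroke `#000000` → cut (S772, F1112). Control points (SVG): P0=(164.9663,30.1917), P1=(107.2507,30.5148), P2=(108.0708,44.2221); sampled at t=k/5. Machine vertices: (164.9663,152.1357) → (144.2215,151.4711) → (128.1595,149.7357) → (116.7804,146.9297) → (110.0842,143.0529) → (108.0708,138.1053). Open path.

**Shape 4** — `<rect>` rectangle, stroke `#008000` → score (S428, F1766). Machine vertices: (118.2469,174.5762) → (139.4731,174.5762) → (139.4731,94.5670) → (118.2469,94.5670) → (118.2469,174.5762). Closed: final G1 returns to the first vertex.

**Shape 5** — `<path>` open polyline, stroke `#000000` → cut (S772, F1112). Machine vertices: (121.4524,104.0450) → (138.7380,13.9736) → (219.9490,166.2882) → (57.1725,21.2676) → (33.8598,22.9479). Open path.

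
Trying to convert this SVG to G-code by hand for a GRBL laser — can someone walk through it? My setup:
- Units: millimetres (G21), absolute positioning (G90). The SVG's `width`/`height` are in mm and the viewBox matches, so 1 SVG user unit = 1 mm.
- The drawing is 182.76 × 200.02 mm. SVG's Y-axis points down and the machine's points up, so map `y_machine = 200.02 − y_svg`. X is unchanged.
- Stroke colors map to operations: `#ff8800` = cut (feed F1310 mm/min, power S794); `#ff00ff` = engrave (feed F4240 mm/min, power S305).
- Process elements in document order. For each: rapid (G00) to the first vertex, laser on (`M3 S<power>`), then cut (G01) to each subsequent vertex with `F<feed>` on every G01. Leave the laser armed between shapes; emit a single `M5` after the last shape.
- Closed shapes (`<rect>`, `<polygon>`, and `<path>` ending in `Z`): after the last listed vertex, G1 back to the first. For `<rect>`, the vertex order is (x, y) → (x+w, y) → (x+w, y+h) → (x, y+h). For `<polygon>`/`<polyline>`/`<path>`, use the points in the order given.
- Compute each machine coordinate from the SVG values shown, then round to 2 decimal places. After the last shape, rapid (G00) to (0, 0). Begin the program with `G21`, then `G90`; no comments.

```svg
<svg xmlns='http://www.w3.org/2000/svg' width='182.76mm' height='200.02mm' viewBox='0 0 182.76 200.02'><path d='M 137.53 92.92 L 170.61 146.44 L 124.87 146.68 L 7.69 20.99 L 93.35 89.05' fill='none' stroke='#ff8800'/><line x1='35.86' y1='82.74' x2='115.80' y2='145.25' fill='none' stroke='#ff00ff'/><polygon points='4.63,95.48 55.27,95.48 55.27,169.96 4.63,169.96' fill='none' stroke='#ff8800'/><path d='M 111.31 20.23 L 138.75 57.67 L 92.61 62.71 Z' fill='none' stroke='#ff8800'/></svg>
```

viewBox `0 0 182.76 200.02` with mm width/height → 1 unit = 1 mm. Flip: y_m = 200.02 − y_svg.

**Shape 1** — `<path>` open polyline, stroke `#ff8800` → cut (S794, F1310). Machine vertices: (137.53,107.10) → (170.61,53.58) → (124.87,53.34) → (7.69,179.03) → (93.35,110.97). Open path.

**Shape 2** — `<line>` line segment, stroke `#ff00ff` → engrave (S305, F4240). Machine vertices: (35.86,117.28) → (115.80,54.77). Open path.

**Shape 3** — `<polygon>` rectangle, stroke `#ff8800` → cut (S794, F1310). Machine vertices: (4.63,104.54) → (55.27,104.54) → (55.27,30.06) → (4.63,30.06) → (4.63,104.54). Closed: final G1 returns to the first vertex.

**Shape 4** — `<path>` regular polygon, stroke `#ff8800` → cut (S794, F1310). Machine vertices: (111.31,179.79) → (138.75,142.35) → (92.61,137.31) → (111.31,179.79). Closed: final G1 returns to the first vertex.

G21
G90
G00 X137.53 Y107.10
M3 S794
G01 X170.61 Y53.58 F1310
G01 X124.87 Y53.34 F1310
G01 X7.69 Y179.03 F1310
G01 X93.35 Y110.97 F1310
G00 X35.86 Y117.28
M3 S305
G01 X115.80 Y54.77 F4240
G00 X4.63 Y104.54
M3 S794
G01 X55.27 Y104.54 F1310
G01 X55.27 Y30.06 F1310
G01 X4.63 Y30.06 F1310
G01 X4.63 Y104.54 F1310
G00 X111.31 Y179.79
M3 S794
G01 X138.75 Y142.35 F1310
G01 X92.61 Y137.31 F1310
G01 X111.31 Y179.79 F1310
M5
G00 X0.00 Y0.00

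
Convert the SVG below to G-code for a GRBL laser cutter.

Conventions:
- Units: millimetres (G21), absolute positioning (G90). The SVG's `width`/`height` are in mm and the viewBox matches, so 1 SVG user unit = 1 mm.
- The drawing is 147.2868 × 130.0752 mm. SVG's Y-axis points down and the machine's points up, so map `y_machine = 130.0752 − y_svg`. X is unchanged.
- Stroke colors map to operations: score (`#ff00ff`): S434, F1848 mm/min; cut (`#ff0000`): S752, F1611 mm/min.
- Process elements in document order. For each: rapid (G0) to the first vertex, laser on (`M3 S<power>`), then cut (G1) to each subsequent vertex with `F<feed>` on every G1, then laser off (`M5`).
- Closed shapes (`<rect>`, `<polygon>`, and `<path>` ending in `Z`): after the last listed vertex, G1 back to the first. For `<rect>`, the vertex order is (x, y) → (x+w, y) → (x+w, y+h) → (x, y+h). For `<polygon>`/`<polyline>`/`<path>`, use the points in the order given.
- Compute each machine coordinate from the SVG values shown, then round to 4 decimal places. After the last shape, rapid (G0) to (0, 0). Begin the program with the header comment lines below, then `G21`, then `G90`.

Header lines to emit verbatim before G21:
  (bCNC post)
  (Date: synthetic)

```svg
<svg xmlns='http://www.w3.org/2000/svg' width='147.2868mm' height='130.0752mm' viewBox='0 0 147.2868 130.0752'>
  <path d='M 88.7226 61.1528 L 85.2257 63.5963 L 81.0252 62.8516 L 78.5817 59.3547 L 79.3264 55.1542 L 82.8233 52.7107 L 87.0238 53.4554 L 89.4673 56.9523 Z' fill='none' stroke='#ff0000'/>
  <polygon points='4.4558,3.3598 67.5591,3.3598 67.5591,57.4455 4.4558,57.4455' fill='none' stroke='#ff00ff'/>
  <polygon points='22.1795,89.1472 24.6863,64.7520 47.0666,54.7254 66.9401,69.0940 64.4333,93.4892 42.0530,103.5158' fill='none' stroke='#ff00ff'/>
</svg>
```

Since the viewBox matches the mm dimensions, user units are millimetres directly. The only transform is the Y-flip y_m = 130.0752 − y_svg.

Shape 1 is a regular polygon drawn with `<path>`. Its stroke #ff0000 means cut at S752, F1611. After flipping Y the toolpath is (88.7226,68.9224) → (85.2257,66.4789) → (81.0252,67.2236) → (78.5817,70.7205) → (79.3264,74.9210) → (82.8233,77.3645) → (87.0238,76.6198) → (89.4673,73.1229) → (88.7226,68.9224), returning to the start.

Shape 2 is a rectangle drawn with `<polygon>`. Its stroke #ff00ff means score at S434, F1848. After flipping Y the toolpath is (4.4558,126.7154) → (67.5591,126.7154) → (67.5591,72.6297) → (4.4558,72.6297) → (4.4558,126.7154), returning to the start.

Shape 3 is a regular polygon drawn with `<polygon>`. Its stroke #ff00ff means score at S434, F1848. After flipping Y the toolpath is (22.1795,40.9280) → (24.6863,65.3232) → (47.0666,75.3498) → (66.9401,60.9812) → (64.4333,36.5860) → (42.0530,26.5594) → (22.1795,40.9280), returning to the start.

(bCNC post)
(Date: synthetic)
G21
G90
G0 X88.7226 Y68.9224
M3 S752
G1 X85.2257 Y66.4789 F1611
G1 X81.0252 Y67.2236 F1611
G1 X78.5817 Y70.7205 F1611
G1 X79.3264 Y74.9210 F1611
G1 X82.8233 Y77.3645 F1611
G1 X87.0238 Y76.6198 F1611
G1 X89.4673 Y73.1229 F1611
G1 X88.7226 Y68.9224 F1611
M5
G0 X4.4558 Y126.7154
M3 S434
G1 X67.5591 Y126.7154 F1848
G1 X67.5591 Y72.6297 F1848
G1 X4.4558 Y72.6297 F1848
G1 X4.4558 Y126.7154 F1848
M5
G0 X22.1795 Y40.9280
M3 S434
G1 X24.6863 Y65.3232 F1848
G1 X47.0666 Y75.3498 F1848
G1 X66.9401 Y60.9812 F1848
G1 X64.4333 Y36.5860 F1848
G1 X42.0530 Y26.5594 F1848
G1 X22.1795 Y40.9280 F1848
M5
G0 X0.0000 Y0.0000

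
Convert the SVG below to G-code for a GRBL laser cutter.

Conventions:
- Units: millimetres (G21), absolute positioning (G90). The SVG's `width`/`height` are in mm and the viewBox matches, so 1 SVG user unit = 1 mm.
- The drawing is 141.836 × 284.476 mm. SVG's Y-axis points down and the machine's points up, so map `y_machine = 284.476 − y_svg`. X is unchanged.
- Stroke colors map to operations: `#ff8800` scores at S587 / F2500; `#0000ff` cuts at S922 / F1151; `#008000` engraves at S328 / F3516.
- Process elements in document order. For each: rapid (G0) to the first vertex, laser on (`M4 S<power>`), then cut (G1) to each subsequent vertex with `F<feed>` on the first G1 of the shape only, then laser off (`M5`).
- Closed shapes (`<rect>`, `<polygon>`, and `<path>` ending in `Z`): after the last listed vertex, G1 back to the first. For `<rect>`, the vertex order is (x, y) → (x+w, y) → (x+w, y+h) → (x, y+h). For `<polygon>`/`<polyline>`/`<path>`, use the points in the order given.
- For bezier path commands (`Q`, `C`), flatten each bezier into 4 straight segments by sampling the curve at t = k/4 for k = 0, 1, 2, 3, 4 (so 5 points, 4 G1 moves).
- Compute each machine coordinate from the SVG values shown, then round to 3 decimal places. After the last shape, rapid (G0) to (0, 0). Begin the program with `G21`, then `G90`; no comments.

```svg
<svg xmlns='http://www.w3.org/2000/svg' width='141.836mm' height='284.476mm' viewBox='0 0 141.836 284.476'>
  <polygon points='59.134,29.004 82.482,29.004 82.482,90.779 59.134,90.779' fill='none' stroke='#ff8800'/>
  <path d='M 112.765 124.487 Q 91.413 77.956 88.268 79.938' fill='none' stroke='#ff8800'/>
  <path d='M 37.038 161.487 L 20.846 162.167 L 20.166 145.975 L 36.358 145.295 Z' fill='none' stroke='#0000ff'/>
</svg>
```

viewBox `0 0 141.836 284.476` with mm width/height → 1 unit = 1 mm. Flip: y_m = 284.476 − y_svg.

**Shape 1** — `<polygon>` rectangle, stroke `#ff8800` → score (S587, F2500). Machine vertices: (59.134,255.472) → (82.482,255.472) → (82.482,193.697) → (59.134,193.697) → (59.134,255.472). Closed: final G1 returns to the first vertex.

**Shape 2** — `<path>` quadratic bezier, stroke `#ff8800` → score (S587, F2500). Control points (SVG): P0=(112.765,124.487), P1=(91.413,77.956), P2=(88.268,79.938); sampled at t=k/4. Machine vertices: (112.765,159.989) → (103.227,180.222) → (95.965,194.392) → (90.978,202.497) → (88.268,204.538). Open path.

**Shape 3** — `<path>` regular polygon, stroke `#0000ff` → cut (S922, F1151). Machine vertices: (37.038,122.989) → (20.846,122.309) → (20.166,138.501) → (36.358,139.181) → (37.038,122.989). Closed: final G1 returns to the first vertex.

G21
G90
G0 X59.134 Y255.472
M4 S587
G1 X82.482 Y255.472 F2500
G1 X82.482 Y193.697
G1 X59.134 Y193.697
G1 X59.134 Y255.472
M5
G0 X112.765 Y159.989
M4 S587
G1 X103.227 Y180.222 F2500
G1 X95.965 Y194.392
G1 X90.978 Y202.497
G1 X88.268 Y204.538
M5
G0 X37.038 Y122.989
M4 S922
G1 X20.846 Y122.309 F1151
G1 X20.166 Y138.501
G1 X36.358 Y139.181
G1 X37.038 Y122.989
M5
G0 X0.000 Y0.000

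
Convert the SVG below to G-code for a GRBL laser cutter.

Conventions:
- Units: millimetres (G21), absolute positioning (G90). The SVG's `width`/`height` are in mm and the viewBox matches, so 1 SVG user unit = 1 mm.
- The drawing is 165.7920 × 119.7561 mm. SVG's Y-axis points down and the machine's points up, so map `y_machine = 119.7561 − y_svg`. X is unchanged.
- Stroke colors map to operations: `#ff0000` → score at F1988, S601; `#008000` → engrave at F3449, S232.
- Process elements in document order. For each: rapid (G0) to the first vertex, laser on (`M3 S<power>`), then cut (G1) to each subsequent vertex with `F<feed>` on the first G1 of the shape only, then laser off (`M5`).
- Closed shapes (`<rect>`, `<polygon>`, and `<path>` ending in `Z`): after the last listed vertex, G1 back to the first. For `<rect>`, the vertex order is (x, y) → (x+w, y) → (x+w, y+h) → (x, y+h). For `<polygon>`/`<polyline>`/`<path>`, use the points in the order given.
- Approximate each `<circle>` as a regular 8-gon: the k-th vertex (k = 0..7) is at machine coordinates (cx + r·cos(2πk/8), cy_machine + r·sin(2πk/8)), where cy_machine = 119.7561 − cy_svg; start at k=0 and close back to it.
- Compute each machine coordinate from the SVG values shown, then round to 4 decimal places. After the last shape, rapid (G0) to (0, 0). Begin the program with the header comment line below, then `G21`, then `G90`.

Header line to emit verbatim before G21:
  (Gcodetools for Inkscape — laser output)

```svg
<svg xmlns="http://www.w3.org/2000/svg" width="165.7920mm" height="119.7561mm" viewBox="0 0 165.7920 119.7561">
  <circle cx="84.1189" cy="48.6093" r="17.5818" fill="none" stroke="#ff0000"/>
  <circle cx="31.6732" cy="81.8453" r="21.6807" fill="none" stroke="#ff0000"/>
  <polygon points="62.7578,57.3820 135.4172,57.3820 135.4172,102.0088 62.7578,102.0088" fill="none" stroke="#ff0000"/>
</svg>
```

(Gcodetools for Inkscape — laser output)
G21
G90
G0 X101.7007 Y71.1468
M3 S601
G1 X96.5511 Y83.5790 F1988
G1 X84.1189 Y88.7286
G1 X71.6867 Y83.5790
G1 X66.5371 Y71.1468
G1 X71.6867 Y58.7146
G1 X84.1189 Y53.5650
G1 X96.5511 Y58.7146
G1 X101.7007 Y71.1468
M5
G0 X53.3539 Y37.9108
M3 S601
G1 X47.0038 Y53.2414 F1988
G1 X31.6732 Y59.5915
G1 X16.3426 Y53.2414
G1 X9.9925 Y37.9108
G1 X16.3426 Y22.5802
G1 X31.6732 Y16.2301
G1 X47.0038 Y22.5802
G1 X53.3539 Y37.9108
M5
G0 X62.7578 Y62.3741
M3 S601
G1 X135.4172 Y62.3741 F1988
G1 X135.4172 Y17.7473
G1 X62.7578 Y17.7473
G1 X62.7578 Y62.3741
M5
G0 X0.0000 Y0.0000

1 u = 1 mm; y_m = 119.7561 − y.

[1] `<circle>` circle, #ff0000→score S601 F1988: (101.7007,71.1468) → (96.5511,83.5790) → (84.1189,88.7286) → (71.6867,83.5790) → (66.5371,71.1468) → (71.6867,58.7146) → (84.1189,53.5650) → (96.5511,58.7146) → (101.7007,71.1468) (closed)

[2] `<circle>` circle, #ff0000→score S601 F1988: (53.3539,37.9108) → (47.0038,53.2414) → (31.6732,59.5915) → (16.3426,53.2414) → (9.9925,37.9108) → (16.3426,22.5802) → (31.6732,16.2301) → (47.0038,22.5802) → (53.3539,37.9108) (closed)

[3] `<polygon>` rectangle, #ff0000→score S601 F1988: (62.7578,62.3741) → (135.4172,62.3741) → (135.4172,17.7473) → (62.7578,17.7473) → (62.7578,62.3741) (closed)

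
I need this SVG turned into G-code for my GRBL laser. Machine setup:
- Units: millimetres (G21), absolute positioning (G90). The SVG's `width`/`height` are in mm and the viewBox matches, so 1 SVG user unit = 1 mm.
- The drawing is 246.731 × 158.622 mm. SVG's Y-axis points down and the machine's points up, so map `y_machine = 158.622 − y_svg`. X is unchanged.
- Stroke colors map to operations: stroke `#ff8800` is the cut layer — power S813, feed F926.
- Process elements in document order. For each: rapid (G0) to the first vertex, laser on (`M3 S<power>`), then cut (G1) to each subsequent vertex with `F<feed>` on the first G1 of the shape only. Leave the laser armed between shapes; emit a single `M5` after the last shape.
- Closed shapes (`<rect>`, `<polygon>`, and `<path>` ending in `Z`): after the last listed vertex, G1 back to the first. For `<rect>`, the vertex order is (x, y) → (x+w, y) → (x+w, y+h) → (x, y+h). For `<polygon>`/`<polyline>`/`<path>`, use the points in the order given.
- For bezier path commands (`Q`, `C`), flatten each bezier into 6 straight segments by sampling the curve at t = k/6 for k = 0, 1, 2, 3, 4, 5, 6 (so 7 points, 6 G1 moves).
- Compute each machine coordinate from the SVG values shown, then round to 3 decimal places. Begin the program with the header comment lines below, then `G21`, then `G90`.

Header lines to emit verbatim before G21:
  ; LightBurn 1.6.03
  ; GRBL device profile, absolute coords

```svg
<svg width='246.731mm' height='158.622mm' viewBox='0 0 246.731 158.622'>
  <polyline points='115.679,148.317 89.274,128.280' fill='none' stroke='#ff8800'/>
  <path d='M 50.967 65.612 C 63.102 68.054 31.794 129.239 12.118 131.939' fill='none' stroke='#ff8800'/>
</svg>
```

viewBox `0 0 246.731 158.622` with mm width/height → 1 unit = 1 mm. Flip: y_m = 158.622 − y_svg.

**Shape 1** — `<polyline>` line segment, stroke `#ff8800` → cut (S813, F926). Machine vertices: (115.679,10.305) → (89.274,30.342). Open path.

**Shape 2** — `<path>` cubic bezier, stroke `#ff8800` → cut (S813, F926). Control points (SVG): P0=(50.967,65.612), P1=(63.102,68.054), P2=(31.794,129.239), P3=(12.118,131.939); sampled at t=k/6. Machine vertices: (50.967,93.010) → (53.669,87.436) → (50.661,75.329) → (43.472,59.943) → (33.632,44.536) → (22.670,32.364) → (12.118,26.683). Open path.

; LightBurn 1.6.03
; GRBL device profile, absolute coords
G21
G90
G0 X115.679 Y10.305
M3 S813
G1 X89.274 Y30.342 F926
G0 X50.967 Y93.010
M3 S813
G1 X53.669 Y87.436 F926
G1 X50.661 Y75.329
G1 X43.472 Y59.943
G1 X33.632 Y44.536
G1 X22.670 Y32.364
G1 X12.118 Y26.683
M5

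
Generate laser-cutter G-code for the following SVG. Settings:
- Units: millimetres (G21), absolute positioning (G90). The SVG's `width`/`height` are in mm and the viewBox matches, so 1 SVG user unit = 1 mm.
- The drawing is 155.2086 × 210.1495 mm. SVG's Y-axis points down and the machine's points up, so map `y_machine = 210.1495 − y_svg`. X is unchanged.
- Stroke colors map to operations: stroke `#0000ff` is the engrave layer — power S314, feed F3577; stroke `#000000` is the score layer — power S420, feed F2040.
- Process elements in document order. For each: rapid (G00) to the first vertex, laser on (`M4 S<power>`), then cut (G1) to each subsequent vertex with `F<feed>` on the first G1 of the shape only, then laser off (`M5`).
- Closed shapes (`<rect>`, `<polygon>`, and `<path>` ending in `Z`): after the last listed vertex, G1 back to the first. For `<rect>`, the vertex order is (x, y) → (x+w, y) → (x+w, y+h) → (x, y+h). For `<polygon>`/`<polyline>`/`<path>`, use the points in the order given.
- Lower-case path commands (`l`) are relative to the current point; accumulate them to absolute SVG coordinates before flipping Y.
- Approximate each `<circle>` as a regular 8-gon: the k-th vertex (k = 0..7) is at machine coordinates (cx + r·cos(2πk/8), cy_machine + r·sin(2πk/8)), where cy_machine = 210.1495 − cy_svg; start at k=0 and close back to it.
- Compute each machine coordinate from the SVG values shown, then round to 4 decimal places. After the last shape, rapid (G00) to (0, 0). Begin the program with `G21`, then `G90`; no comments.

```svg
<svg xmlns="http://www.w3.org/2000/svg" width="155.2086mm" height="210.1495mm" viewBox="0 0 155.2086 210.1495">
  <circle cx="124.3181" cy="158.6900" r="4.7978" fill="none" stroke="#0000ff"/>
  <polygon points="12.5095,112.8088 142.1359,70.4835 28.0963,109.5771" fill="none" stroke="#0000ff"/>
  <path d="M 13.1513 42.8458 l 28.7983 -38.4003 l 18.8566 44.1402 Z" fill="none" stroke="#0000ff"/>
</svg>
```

G21
G90
G00 X129.1159 Y51.4595
M4 S314
G1 X127.7107 Y54.8521 F3577
G1 X124.3181 Y56.2573
G1 X120.9255 Y54.8521
G1 X119.5203 Y51.4595
G1 X120.9255 Y48.0669
G1 X124.3181 Y46.6617
G1 X127.7107 Y48.0669
G1 X129.1159 Y51.4595
M5
G00 X12.5095 Y97.3407
M4 S314
G1 X142.1359 Y139.6660 F3577
G1 X28.0963 Y100.5724
G1 X12.5095 Y97.3407
M5
G00 X13.1513 Y167.3037
M4 S314
G1 X41.9496 Y205.7040 F3577
G1 X60.8062 Y161.5638
G1 X13.1513 Y167.3037
M5
G00 X0.0000 Y0.0000

Since the viewBox matches the mm dimensions, user units are millimetres directly. The only transform is the Y-flip y_m = 210.1495 − y_svg.

Shape 1 is a circle drawn with `<circle>`. Its stroke #0000ff means engrave at S314, F3577. After flipping Y the toolpath is (129.1159,51.4595) → (127.7107,54.8521) → (124.3181,56.2573) → (120.9255,54.8521) → (119.5203,51.4595) → (120.9255,48.0669) → (124.3181,46.6617) → (127.7107,48.0669) → (129.1159,51.4595), returning to the start.

Shape 2 is a closed polygon drawn with `<polygon>`. Its stroke #0000ff means engrave at S314, F3577. After flipping Y the toolpath is (12.5095,97.3407) → (142.1359,139.6660) → (28.0963,100.5724) → (12.5095,97.3407), returning to the start.

Shape 3 is a regular polygon drawn with `<path>`. Its stroke #0000ff means engrave at S314, F3577. After flipping Y the toolpath is (13.1513,167.3037) → (41.9496,205.7040) → (60.8062,161.5638) → (13.1513,167.3037), returning to the start.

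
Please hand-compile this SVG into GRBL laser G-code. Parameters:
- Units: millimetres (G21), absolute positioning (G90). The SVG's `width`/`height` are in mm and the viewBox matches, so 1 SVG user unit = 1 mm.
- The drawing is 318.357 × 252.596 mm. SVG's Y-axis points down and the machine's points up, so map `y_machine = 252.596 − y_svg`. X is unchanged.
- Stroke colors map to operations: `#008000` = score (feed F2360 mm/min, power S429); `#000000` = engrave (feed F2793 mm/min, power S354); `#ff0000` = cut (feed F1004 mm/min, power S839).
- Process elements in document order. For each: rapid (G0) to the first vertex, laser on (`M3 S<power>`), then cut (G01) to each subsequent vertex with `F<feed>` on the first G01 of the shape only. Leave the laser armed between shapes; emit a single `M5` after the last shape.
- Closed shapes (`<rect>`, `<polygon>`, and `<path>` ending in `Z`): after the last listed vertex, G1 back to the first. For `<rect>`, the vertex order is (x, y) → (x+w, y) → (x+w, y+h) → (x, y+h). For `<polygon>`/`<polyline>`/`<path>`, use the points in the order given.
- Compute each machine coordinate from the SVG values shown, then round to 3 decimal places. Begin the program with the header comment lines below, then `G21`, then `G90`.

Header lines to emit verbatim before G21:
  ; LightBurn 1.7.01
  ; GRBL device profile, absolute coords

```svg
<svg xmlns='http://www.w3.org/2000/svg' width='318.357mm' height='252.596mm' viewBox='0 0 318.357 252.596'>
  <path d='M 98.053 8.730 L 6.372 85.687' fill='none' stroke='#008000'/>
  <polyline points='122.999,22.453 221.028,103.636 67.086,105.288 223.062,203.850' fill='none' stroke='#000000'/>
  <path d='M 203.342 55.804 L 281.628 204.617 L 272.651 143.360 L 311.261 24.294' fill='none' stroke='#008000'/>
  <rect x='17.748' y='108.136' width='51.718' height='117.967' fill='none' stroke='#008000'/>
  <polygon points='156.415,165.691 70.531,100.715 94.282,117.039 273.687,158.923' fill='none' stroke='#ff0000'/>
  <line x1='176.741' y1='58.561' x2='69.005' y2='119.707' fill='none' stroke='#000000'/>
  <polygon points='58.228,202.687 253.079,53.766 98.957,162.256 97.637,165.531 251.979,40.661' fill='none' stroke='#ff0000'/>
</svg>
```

; LightBurn 1.7.01
; GRBL device profile, absolute coords
G21
G90
G0 X98.053 Y243.866
M3 S429
G01 X6.372 Y166.909 F2360
G0 X122.999 Y230.143
M3 S354
G01 X221.028 Y148.960 F2793
G01 X67.086 Y147.308
G01 X223.062 Y48.746
G0 X203.342 Y196.792
M3 S429
G01 X281.628 Y47.979 F2360
G01 X272.651 Y109.236
G01 X311.261 Y228.302
G0 X17.748 Y144.460
M3 S429
G01 X69.466 Y144.460 F2360
G01 X69.466 Y26.493
G01 X17.748 Y26.493
G01 X17.748 Y144.460
G0 X156.415 Y86.905
M3 S839
G01 X70.531 Y151.881 F1004
G01 X94.282 Y135.557
G01 X273.687 Y93.673
G01 X156.415 Y86.905
G0 X176.741 Y194.035
M3 S354
G01 X69.005 Y132.889 F2793
G0 X58.228 Y49.909
M3 S839
G01 X253.079 Y198.830 F1004
G01 X98.957 Y90.340
G01 X97.637 Y87.065
G01 X251.979 Y211.935
G01 X58.228 Y49.909
M5

viewBox `0 0 318.357 252.596` with mm width/height → 1 unit = 1 mm. Flip: y_m = 252.596 − y_svg.

**Shape 1** — `<path>` line segment, stroke `#008000` → score (S429, F2360). Machine vertices: (98.053,243.866) → (6.372,166.909). Open path.

**Shape 2** — `<polyline>` open polyline, stroke `#000000` → engrave (S354, F2793). Machine vertices: (122.999,230.143) → (221.028,148.960) → (67.086,147.308) → (223.062,48.746). Open path.

**Shape 3** — `<path>` open polyline, stroke `#008000` → score (S429, F2360). Machine vertices: (203.342,196.792) → (281.628,47.979) → (272.651,109.236) → (311.261,228.302). Open path.

**Shape 4** — `<rect>` rectangle, stroke `#008000` → score (S429, F2360). Machine vertices: (17.748,144.460) → (69.466,144.460) → (69.466,26.493) → (17.748,26.493) → (17.748,144.460). Closed: final G1 returns to the first vertex.

**Shape 5** — `<polygon>` closed polygon, stroke `#ff0000` → cut (S839, F1004). Machine vertices: (156.415,86.905) → (70.531,151.881) → (94.282,135.557) → (273.687,93.673) → (156.415,86.905). Closed: final G1 returns to the first vertex.

**Shape 6** — `<line>` line segment, stroke `#000000` → engrave (S354, F2793). Machine vertices: (176.741,194.035) → (69.005,132.889). Open path.

**Shape 7** — `<polygon>` closed polygon, stroke `#ff0000` → cut (S839, F1004). Machine vertices: (58.228,49.909) → (253.079,198.830) → (98.957,90.340) → (97.637,87.065) → (251.979,211.935) → (58.228,49.909). Closed: final G1 returns to the first vertex.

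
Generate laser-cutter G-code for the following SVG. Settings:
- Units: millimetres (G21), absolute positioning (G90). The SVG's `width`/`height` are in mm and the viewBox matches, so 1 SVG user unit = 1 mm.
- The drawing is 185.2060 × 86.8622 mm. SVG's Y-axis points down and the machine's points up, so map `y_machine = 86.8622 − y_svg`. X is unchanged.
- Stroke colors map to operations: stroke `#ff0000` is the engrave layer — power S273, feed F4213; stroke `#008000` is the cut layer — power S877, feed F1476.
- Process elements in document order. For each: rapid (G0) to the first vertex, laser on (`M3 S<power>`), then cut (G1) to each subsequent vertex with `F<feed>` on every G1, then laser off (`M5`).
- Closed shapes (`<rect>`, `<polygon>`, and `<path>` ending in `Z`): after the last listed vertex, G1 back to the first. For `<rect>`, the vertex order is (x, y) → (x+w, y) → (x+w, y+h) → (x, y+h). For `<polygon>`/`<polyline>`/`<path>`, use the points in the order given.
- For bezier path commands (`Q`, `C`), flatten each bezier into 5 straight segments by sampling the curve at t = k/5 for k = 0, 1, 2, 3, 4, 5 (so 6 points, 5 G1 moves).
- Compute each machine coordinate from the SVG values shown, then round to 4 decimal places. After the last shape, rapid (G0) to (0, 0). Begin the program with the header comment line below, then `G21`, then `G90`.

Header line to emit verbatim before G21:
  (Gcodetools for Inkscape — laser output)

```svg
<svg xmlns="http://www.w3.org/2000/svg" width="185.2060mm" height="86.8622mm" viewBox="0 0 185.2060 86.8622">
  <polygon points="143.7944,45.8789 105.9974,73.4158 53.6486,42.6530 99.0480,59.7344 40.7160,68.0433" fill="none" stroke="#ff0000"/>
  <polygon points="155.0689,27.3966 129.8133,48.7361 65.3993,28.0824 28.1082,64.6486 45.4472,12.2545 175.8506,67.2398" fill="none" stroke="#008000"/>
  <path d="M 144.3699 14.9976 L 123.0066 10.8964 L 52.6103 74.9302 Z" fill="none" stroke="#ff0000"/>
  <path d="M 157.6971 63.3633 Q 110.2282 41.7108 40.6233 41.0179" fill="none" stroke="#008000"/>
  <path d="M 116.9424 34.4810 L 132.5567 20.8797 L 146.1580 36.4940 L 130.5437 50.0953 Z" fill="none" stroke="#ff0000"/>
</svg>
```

1 u = 1 mm; y_m = 86.8622 − y.

[1] `<polygon>` closed polygon, #ff0000→engrave S273 F4213: (143.7944,40.9833) → (105.9974,13.4464) → (53.6486,44.2092) → (99.0480,27.1278) → (40.7160,18.8189) → (143.7944,40.9833) (closed)

[2] `<polygon>` closed polygon, #008000→cut S877 F1476: (155.0689,59.4656) → (129.8133,38.1261) → (65.3993,58.7798) → (28.1082,22.2136) → (45.4472,74.6077) → (175.8506,19.6224) → (155.0689,59.4656) (closed)

[3] `<path>` closed polygon, #ff0000→engrave S273 F4213: (144.3699,71.8646) → (123.0066,75.9658) → (52.6103,11.9320) → (144.3699,71.8646) (closed)

[4] `<path>` quadratic bezier, #008000→cut S877 F1476: (157.6971,23.4989) → (137.8241,31.3215) → (116.1802,37.4674) → (92.7655,41.9364) → (67.5798,44.7288) → (40.6233,45.8443)

[5] `<path>` regular polygon, #ff0000→engrave S273 F4213: (116.9424,52.3812) → (132.5567,65.9825) → (146.1580,50.3682) → (130.5437,36.7669) → (116.9424,52.3812) (closed)

(Gcodetools for Inkscape — laser output)
G21
G90
G0 X143.7944 Y40.9833
M3 S273
G1 X105.9974 Y13.4464 F4213
G1 X53.6486 Y44.2092 F4213
G1 X99.0480 Y27.1278 F4213
G1 X40.7160 Y18.8189 F4213
G1 X143.7944 Y40.9833 F4213
M5
G0 X155.0689 Y59.4656
M3 S877
G1 X129.8133 Y38.1261 F1476
G1 X65.3993 Y58.7798 F1476
G1 X28.1082 Y22.2136 F1476
G1 X45.4472 Y74.6077 F1476
G1 X175.8506 Y19.6224 F1476
G1 X155.0689 Y59.4656 F1476
M5
G0 X144.3699 Y71.8646
M3 S273
G1 X123.0066 Y75.9658 F4213
G1 X52.6103 Y11.9320 F4213
G1 X144.3699 Y71.8646 F4213
M5
G0 X157.6971 Y23.4989
M3 S877
G1 X137.8241 Y31.3215 F1476
G1 X116.1802 Y37.4674 F1476
G1 X92.7655 Y41.9364 F1476
G1 X67.5798 Y44.7288 F1476
G1 X40.6233 Y45.8443 F1476
M5
G0 X116.9424 Y52.3812
M3 S273
G1 X132.5567 Y65.9825 F4213
G1 X146.1580 Y50.3682 F4213
G1 X130.5437 Y36.7669 F4213
G1 X116.9424 Y52.3812 F4213
M5
G0 X0.0000 Y0.0000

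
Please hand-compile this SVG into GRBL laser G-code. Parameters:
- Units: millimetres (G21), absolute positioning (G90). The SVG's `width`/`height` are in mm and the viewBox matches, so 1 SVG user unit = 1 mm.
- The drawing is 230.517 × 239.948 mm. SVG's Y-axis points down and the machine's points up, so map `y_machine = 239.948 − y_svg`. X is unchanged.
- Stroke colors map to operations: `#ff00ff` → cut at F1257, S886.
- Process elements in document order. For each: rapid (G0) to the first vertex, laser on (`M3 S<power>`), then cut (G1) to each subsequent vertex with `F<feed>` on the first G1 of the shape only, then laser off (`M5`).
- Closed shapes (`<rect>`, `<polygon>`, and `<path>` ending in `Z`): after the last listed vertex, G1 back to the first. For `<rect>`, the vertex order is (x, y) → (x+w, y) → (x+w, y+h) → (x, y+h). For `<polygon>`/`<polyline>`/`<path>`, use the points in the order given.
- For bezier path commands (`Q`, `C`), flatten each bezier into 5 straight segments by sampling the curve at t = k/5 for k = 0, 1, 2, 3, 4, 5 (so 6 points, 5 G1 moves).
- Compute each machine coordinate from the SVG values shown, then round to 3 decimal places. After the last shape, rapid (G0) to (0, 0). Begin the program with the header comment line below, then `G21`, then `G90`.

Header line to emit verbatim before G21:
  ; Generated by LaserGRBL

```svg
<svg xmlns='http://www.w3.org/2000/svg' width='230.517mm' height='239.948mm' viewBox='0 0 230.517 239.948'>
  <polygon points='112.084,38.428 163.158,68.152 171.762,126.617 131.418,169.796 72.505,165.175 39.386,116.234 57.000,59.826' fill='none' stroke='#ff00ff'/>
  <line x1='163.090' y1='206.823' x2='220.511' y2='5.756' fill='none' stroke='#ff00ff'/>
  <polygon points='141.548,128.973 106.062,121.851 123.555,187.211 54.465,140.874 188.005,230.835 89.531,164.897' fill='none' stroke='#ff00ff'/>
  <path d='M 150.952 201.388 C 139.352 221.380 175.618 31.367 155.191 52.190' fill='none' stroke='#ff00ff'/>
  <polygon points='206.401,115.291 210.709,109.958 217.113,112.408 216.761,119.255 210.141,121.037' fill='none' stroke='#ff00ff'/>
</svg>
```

viewBox `0 0 230.517 239.948` with mm width/height → 1 unit = 1 mm. Flip: y_m = 239.948 − y_svg.

**Shape 1** — `<polygon>` regular polygon, stroke `#ff00ff` → cut (S886, F1257). Machine vertices: (112.084,201.520) → (163.158,171.796) → (171.762,113.331) → (131.418,70.152) → (72.505,74.773) → (39.386,123.714) → (57.000,180.122) → (112.084,201.520). Closed: final G1 returns to the first vertex.

**Shape 2** — `<line>` line segment, stroke `#ff00ff` → cut (S886, F1257). Machine vertices: (163.090,33.125) → (220.511,234.192). Open path.

**Shape 3** — `<polygon>` closed polygon, stroke `#ff00ff` → cut (S886, F1257). Machine vertices: (141.548,110.975) → (106.062,118.097) → (123.555,52.737) → (54.465,99.074) → (188.005,9.113) → (89.531,75.051) → (141.548,110.975). Closed: final G1 returns to the first vertex.

**Shape 4** — `<path>` cubic bezier, stroke `#ff00ff` → cut (S886, F1257). Control points (SVG): P0=(150.952,201.388), P1=(139.352,221.380), P2=(175.618,31.367), P3=(155.191,52.190); sampled at t=k/5. Machine vertices: (150.952,38.560) → (148.899,48.399) → (153.316,88.438) → (159.183,138.478) → (161.481,178.318) → (155.191,187.758). Open path.

**Shape 5** — `<polygon>` regular polygon, stroke `#ff00ff` → cut (S886, F1257). Machine vertices: (206.401,124.657) → (210.709,129.990) → (217.113,127.540) → (216.761,120.693) → (210.141,118.911) → (206.401,124.657). Closed: final G1 returns to the first vertex.

; Generated by LaserGRBL
G21
G90
G0 X112.084 Y201.520
M3 S886
G1 X163.158 Y171.796 F1257
G1 X171.762 Y113.331
G1 X131.418 Y70.152
G1 X72.505 Y74.773
G1 X39.386 Y123.714
G1 X57.000 Y180.122
G1 X112.084 Y201.520
M5
G0 X163.090 Y33.125
M3 S886
G1 X220.511 Y234.192 F1257
M5
G0 X141.548 Y110.975
M3 S886
G1 X106.062 Y118.097 F1257
G1 X123.555 Y52.737
G1 X54.465 Y99.074
G1 X188.005 Y9.113
G1 X89.531 Y75.051
G1 X141.548 Y110.975
M5
G0 X150.952 Y38.560
M3 S886
G1 X148.899 Y48.399 F1257
G1 X153.316 Y88.438
G1 X159.183 Y138.478
G1 X161.481 Y178.318
G1 X155.191 Y187.758
M5
G0 X206.401 Y124.657
M3 S886
G1 X210.709 Y129.990 F1257
G1 X217.113 Y127.540
G1 X216.761 Y120.693
G1 X210.141 Y118.911
G1 X206.401 Y124.657
M5
G0 X0.000 Y0.000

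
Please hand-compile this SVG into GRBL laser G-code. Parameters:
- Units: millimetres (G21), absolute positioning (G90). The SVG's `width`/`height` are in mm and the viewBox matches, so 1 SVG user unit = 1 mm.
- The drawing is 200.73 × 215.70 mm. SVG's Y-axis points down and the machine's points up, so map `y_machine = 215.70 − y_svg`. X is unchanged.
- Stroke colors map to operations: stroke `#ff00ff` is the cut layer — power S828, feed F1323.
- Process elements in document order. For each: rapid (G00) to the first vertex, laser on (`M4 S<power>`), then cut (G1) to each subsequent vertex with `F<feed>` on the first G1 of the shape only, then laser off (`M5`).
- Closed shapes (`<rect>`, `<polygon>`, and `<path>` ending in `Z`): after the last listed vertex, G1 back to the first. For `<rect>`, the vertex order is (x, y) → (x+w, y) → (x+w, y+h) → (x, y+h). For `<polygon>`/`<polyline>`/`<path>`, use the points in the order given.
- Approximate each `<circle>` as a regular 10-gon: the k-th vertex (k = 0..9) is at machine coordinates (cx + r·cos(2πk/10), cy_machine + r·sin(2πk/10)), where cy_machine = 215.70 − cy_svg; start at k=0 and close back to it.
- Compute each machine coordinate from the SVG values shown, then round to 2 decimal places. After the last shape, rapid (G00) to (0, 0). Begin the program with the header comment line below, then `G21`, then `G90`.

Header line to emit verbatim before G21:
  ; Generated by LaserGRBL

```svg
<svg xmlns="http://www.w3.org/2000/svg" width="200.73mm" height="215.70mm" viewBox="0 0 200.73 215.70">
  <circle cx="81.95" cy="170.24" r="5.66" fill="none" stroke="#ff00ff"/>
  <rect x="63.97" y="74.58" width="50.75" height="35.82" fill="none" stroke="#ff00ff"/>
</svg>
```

viewBox `0 0 200.73 215.70` with mm width/height → 1 unit = 1 mm. Flip: y_m = 215.70 − y_svg.

**Shape 1** — `<circle>` circle, stroke `#ff00ff` → cut (S828, F1323). Machine vertices: (87.61,45.46) → (86.53,48.79) → (83.70,50.84) → (80.20,50.84) → (77.37,48.79) → (76.29,45.46) → (77.37,42.13) → (80.20,40.08) → (83.70,40.08) → (86.53,42.13) → (87.61,45.46). Closed: final G1 returns to the first vertex.

**Shape 2** — `<rect>` rectangle, stroke `#ff00ff` → cut (S828, F1323). Machine vertices: (63.97,141.12) → (114.72,141.12) → (114.72,105.30) → (63.97,105.30) → (63.97,141.12). Closed: final G1 returns to the first vertex.

; Generated by LaserGRBL
G21
G90
G00 X87.61 Y45.46
M4 S828
G1 X86.53 Y48.79 F1323
G1 X83.70 Y50.84
G1 X80.20 Y50.84
G1 X77.37 Y48.79
G1 X76.29 Y45.46
G1 X77.37 Y42.13
G1 X80.20 Y40.08
G1 X83.70 Y40.08
G1 X86.53 Y42.13
G1 X87.61 Y45.46
M5
G00 X63.97 Y141.12
M4 S828
G1 X114.72 Y141.12 F1323
G1 X114.72 Y105.30
G1 X63.97 Y105.30
G1 X63.97 Y141.12
M5
G00 X0.00 Y0.00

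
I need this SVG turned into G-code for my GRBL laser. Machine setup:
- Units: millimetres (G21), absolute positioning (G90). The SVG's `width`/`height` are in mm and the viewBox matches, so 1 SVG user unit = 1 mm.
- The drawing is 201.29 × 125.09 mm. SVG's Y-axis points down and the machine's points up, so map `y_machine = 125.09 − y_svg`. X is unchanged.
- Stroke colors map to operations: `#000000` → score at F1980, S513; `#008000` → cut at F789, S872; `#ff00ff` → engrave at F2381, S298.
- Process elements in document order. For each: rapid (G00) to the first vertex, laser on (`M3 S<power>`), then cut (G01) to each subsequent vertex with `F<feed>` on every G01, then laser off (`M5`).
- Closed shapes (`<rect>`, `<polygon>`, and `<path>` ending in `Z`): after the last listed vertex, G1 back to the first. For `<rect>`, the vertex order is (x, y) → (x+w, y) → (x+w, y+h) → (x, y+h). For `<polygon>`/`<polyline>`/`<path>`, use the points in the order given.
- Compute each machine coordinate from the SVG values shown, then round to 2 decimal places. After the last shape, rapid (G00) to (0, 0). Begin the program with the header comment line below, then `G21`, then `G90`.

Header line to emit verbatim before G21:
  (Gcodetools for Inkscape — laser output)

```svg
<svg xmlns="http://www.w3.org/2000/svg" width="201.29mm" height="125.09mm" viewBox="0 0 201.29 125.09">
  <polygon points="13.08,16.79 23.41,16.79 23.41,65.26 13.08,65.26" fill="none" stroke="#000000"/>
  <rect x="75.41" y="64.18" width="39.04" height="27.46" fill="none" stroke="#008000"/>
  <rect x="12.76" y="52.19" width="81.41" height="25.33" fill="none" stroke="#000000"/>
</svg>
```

(Gcodetools for Inkscape — laser output)
G21
G90
G00 X13.08 Y108.30
M3 S513
G01 X23.41 Y108.30 F1980
G01 X23.41 Y59.83 F1980
G01 X13.08 Y59.83 F1980
G01 X13.08 Y108.30 F1980
M5
G00 X75.41 Y60.91
M3 S872
G01 X114.45 Y60.91 F789
G01 X114.45 Y33.45 F789
G01 X75.41 Y33.45 F789
G01 X75.41 Y60.91 F789
M5
G00 X12.76 Y72.90
M3 S513
G01 X94.17 Y72.90 F1980
G01 X94.17 Y47.57 F1980
G01 X12.76 Y47.57 F1980
G01 X12.76 Y72.90 F1980
M5
G00 X0.00 Y0.00

Since the viewBox matches the mm dimensions, user units are millimetres directly. The only transform is the Y-flip y_m = 125.09 − y_svg.

Shape 1 is a rectangle drawn with `<polygon>`. Its stroke #000000 means score at S513, F1980. After flipping Y the toolpath is (13.08,108.30) → (23.41,108.30) → (23.41,59.83) → (13.08,59.83) → (13.08,108.30), returning to the start.

Shape 2 is a rectangle drawn with `<rect>`. Its stroke #008000 means cut at S872, F789. After flipping Y the toolpath is (75.41,60.91) → (114.45,60.91) → (114.45,33.45) → (75.41,33.45) → (75.41,60.91), returning to the start.

Shape 3 is a rectangle drawn with `<rect>`. Its stroke #000000 means score at S513, F1980. After flipping Y the toolpath is (12.76,72.90) → (94.17,72.90) → (94.17,47.57) → (12.76,47.57) → (12.76,72.90), returning to the start.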